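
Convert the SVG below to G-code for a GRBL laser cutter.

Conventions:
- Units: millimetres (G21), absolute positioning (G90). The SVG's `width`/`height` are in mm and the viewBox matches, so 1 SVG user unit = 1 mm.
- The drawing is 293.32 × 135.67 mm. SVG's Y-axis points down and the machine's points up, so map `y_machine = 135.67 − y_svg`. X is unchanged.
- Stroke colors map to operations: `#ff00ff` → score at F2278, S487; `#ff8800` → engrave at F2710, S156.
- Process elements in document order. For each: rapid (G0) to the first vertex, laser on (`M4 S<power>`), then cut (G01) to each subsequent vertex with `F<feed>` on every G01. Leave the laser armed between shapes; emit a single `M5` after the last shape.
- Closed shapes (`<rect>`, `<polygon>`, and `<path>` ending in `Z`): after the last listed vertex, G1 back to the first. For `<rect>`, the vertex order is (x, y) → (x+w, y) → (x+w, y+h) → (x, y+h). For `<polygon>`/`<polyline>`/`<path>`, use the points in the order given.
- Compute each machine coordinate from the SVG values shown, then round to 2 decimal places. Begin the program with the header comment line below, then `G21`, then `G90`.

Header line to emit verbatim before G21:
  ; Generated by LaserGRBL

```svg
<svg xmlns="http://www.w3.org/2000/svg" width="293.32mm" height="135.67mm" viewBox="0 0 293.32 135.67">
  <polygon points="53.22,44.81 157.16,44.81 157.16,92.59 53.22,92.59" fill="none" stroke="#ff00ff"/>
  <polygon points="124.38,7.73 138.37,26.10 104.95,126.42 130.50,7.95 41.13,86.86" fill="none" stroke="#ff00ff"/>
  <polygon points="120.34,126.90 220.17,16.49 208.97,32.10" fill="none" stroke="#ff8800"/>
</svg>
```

; Generated by LaserGRBL
G21
G90
G0 X53.22 Y90.86
M4 S487
G01 X157.16 Y90.86 F2278
G01 X157.16 Y43.08 F2278
G01 X53.22 Y43.08 F2278
G01 X53.22 Y90.86 F2278
G0 X124.38 Y127.94
M4 S487
G01 X138.37 Y109.57 F2278
G01 X104.95 Y9.25 F2278
G01 X130.50 Y127.72 F2278
G01 X41.13 Y48.81 F2278
G01 X124.38 Y127.94 F2278
G0 X120.34 Y8.77
M4 S156
G01 X220.17 Y119.18 F2710
G01 X208.97 Y103.57 F2710
G01 X120.34 Y8.77 F2710
M5

viewBox `0 0 293.32 135.67` with mm width/height → 1 unit = 1 mm. Flip: y_m = 135.67 − y_svg.

**Shape 1** — `<polygon>` rectangle, stroke `#ff00ff` → score (S487, F2278). Machine vertices: (53.22,90.86) → (157.16,90.86) → (157.16,43.08) → (53.22,43.08) → (53.22,90.86). Closed: final G1 returns to the first vertex.

**Shape 2** — `<polygon>` closed polygon, stroke `#ff00ff` → score (S487, F2278). Machine vertices: (124.38,127.94) → (138.37,109.57) → (104.95,9.25) → (130.50,127.72) → (41.13,48.81) → (124.38,127.94). Closed: final G1 returns to the first vertex.

**Shape 3** — `<polygon>` closed polygon, stroke `#ff8800` → engrave (S156, F2710). Machine vertices: (120.34,8.77) → (220.17,119.18) → (208.97,103.57) → (120.34,8.77). Closed: final G1 returns to the first vertex.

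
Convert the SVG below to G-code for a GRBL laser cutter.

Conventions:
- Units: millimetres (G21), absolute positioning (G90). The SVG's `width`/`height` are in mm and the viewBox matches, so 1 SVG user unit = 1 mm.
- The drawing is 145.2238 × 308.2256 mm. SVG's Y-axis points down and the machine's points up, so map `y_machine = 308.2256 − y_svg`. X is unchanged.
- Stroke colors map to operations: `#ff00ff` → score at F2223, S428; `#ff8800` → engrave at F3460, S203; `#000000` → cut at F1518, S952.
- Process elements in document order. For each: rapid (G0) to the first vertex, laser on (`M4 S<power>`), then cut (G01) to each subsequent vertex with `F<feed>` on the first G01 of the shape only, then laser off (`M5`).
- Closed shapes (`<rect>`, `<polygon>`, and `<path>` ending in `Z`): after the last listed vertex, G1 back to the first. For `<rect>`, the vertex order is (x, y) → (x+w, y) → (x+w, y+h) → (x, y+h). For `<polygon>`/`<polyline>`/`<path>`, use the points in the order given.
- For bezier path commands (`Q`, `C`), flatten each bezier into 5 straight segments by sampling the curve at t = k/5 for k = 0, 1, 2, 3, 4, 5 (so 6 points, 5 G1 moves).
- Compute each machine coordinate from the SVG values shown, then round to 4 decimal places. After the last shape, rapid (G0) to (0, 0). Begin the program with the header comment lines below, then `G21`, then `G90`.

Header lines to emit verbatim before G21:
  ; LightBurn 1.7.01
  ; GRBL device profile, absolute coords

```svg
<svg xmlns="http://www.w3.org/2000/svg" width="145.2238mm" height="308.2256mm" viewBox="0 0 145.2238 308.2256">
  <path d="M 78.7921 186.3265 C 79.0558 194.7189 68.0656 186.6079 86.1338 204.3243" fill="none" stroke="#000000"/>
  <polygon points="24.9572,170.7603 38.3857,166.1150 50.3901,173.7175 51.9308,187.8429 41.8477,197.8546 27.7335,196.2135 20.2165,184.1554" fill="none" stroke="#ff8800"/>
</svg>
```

viewBox `0 0 145.2238 308.2256` with mm width/height → 1 unit = 1 mm. Flip: y_m = 308.2256 − y_svg.

**Shape 1** — `<path>` cubic bezier, stroke `#000000` → cut (S952, F1518). Control points (SVG): P0=(78.7921,186.3265), P1=(79.0558,194.7189), P2=(68.0656,186.6079), P3=(86.1338,204.3243); sampled at t=k/5. Machine vertices: (78.7921,121.8991) → (77.9224,118.5054) → (76.2867,117.0407) → (75.8200,115.4730) → (78.4574,111.7705) → (86.1338,103.9013). Open path.

**Shape 2** — `<polygon>` regular polygon, stroke `#ff8800` → engrave (S203, F3460). Machine vertices: (24.9572,137.4653) → (38.3857,142.1106) → (50.3901,134.5081) → (51.9308,120.3827) → (41.8477,110.3710) → (27.7335,112.0121) → (20.2165,124.0702) → (24.9572,137.4653). Closed: final G1 returns to the first vertex.

; LightBurn 1.7.01
; GRBL device profile, absolute coords
G21
G90
G0 X78.7921 Y121.8991
M4 S952
G01 X77.9224 Y118.5054 F1518
G01 X76.2867 Y117.0407
G01 X75.8200 Y115.4730
G01 X78.4574 Y111.7705
G01 X86.1338 Y103.9013
M5
G0 X24.9572 Y137.4653
M4 S203
G01 X38.3857 Y142.1106 F3460
G01 X50.3901 Y134.5081
G01 X51.9308 Y120.3827
G01 X41.8477 Y110.3710
G01 X27.7335 Y112.0121
G01 X20.2165 Y124.0702
G01 X24.9572 Y137.4653
M5
G0 X0.0000 Y0.0000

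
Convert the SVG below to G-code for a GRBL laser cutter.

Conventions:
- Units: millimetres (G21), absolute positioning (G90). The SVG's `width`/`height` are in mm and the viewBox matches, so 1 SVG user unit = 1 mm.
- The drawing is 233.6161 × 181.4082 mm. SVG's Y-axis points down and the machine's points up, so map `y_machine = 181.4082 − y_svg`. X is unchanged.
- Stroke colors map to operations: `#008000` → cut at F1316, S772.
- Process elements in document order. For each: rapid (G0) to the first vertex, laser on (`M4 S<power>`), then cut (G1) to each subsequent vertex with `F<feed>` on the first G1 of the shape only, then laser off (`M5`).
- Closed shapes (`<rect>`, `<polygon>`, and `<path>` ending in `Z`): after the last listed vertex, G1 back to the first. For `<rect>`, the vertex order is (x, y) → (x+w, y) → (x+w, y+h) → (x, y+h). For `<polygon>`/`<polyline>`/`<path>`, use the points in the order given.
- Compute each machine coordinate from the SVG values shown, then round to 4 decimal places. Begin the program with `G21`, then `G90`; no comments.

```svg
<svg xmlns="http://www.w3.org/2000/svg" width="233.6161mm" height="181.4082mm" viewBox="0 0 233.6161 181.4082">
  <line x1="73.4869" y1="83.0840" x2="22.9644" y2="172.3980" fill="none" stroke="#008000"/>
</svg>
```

1 u = 1 mm; y_m = 181.4082 − y.

[1] `<line>` line segment, #008000→cut S772 F1316: (73.4869,98.3242) → (22.9644,9.0102)

G21
G90
G0 X73.4869 Y98.3242
M4 S772
G1 X22.9644 Y9.0102 F1316
M5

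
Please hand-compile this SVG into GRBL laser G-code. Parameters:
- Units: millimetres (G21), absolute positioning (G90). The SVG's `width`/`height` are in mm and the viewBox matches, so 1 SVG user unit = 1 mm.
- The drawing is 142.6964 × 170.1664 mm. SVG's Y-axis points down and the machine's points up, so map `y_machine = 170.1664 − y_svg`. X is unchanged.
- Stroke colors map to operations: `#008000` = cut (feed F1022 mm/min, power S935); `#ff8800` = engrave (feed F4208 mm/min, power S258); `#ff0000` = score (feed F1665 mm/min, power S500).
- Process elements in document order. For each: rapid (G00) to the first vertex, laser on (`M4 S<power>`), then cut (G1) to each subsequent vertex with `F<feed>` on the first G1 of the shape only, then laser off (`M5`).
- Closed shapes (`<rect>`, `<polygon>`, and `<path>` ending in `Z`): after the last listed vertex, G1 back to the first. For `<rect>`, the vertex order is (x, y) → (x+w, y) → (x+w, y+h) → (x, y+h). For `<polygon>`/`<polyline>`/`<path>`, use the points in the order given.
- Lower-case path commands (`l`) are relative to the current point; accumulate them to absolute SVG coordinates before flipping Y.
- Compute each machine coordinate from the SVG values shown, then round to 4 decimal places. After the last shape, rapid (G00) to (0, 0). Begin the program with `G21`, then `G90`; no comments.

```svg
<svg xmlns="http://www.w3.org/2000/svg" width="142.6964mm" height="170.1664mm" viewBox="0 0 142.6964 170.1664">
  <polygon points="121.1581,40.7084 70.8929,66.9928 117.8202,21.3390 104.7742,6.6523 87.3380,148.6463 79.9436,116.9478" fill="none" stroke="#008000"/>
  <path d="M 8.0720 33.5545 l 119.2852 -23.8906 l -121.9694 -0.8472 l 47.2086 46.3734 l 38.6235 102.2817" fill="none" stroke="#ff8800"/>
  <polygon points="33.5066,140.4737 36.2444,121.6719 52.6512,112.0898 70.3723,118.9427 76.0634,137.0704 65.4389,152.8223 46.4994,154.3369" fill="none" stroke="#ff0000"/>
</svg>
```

viewBox `0 0 142.6964 170.1664` with mm width/height → 1 unit = 1 mm. Flip: y_m = 170.1664 − y_svg.

**Shape 1** — `<polygon>` closed polygon, stroke `#008000` → cut (S935, F1022). Machine vertices: (121.1581,129.4580) → (70.8929,103.1736) → (117.8202,148.8274) → (104.7742,163.5141) → (87.3380,21.5201) → (79.9436,53.2186) → (121.1581,129.4580). Closed: final G1 returns to the first vertex.

**Shape 2** — `<path>` open polyline, stroke `#ff8800` → engrave (S258, F4208). Machine vertices: (8.0720,136.6119) → (127.3572,160.5025) → (5.3878,161.3497) → (52.5964,114.9763) → (91.2199,12.6946). Open path.

**Shape 3** — `<polygon>` regular polygon, stroke `#ff0000` → score (S500, F1665). Machine vertices: (33.5066,29.6927) → (36.2444,48.4945) → (52.6512,58.0766) → (70.3723,51.2237) → (76.0634,33.0960) → (65.4389,17.3441) → (46.4994,15.8295) → (33.5066,29.6927). Closed: final G1 returns to the first vertex.

G21
G90
G00 X121.1581 Y129.4580
M4 S935
G1 X70.8929 Y103.1736 F1022
G1 X117.8202 Y148.8274
G1 X104.7742 Y163.5141
G1 X87.3380 Y21.5201
G1 X79.9436 Y53.2186
G1 X121.1581 Y129.4580
M5
G00 X8.0720 Y136.6119
M4 S258
G1 X127.3572 Y160.5025 F4208
G1 X5.3878 Y161.3497
G1 X52.5964 Y114.9763
G1 X91.2199 Y12.6946
M5
G00 X33.5066 Y29.6927
M4 S500
G1 X36.2444 Y48.4945 F1665
G1 X52.6512 Y58.0766
G1 X70.3723 Y51.2237
G1 X76.0634 Y33.0960
G1 X65.4389 Y17.3441
G1 X46.4994 Y15.8295
G1 X33.5066 Y29.6927
M5
G00 X0.0000 Y0.0000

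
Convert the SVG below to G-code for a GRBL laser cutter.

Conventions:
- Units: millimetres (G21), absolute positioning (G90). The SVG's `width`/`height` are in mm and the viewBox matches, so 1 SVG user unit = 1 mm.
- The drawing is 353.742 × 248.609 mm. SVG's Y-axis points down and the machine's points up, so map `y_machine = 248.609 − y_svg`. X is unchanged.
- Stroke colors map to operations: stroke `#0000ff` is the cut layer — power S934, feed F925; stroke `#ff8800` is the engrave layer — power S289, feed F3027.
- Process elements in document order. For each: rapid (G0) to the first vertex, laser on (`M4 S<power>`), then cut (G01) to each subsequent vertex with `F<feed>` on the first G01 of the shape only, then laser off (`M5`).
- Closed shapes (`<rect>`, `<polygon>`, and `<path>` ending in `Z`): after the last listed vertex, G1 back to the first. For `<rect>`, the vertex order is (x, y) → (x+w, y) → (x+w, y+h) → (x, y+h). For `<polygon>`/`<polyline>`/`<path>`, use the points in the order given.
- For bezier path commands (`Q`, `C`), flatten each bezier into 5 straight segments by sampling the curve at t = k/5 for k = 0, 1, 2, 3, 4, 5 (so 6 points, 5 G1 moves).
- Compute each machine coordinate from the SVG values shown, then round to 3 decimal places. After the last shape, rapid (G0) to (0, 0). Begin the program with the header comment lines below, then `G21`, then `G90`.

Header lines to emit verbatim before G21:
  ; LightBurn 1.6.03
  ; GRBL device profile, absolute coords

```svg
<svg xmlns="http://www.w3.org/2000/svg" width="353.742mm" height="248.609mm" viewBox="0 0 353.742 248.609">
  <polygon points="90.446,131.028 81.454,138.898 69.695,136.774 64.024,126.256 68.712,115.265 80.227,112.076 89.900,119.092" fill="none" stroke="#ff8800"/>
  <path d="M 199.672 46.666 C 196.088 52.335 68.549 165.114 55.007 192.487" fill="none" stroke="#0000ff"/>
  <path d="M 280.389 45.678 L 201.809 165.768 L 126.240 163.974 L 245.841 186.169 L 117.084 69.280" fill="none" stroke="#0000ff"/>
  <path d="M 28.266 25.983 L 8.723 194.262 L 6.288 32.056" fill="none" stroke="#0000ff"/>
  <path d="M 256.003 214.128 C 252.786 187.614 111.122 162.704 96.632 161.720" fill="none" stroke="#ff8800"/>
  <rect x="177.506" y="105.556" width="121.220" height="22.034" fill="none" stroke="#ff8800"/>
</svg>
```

; LightBurn 1.6.03
; GRBL device profile, absolute coords
G21
G90
G0 X90.446 Y117.581
M4 S289
G01 X81.454 Y109.711 F3027
G01 X69.695 Y111.835
G01 X64.024 Y122.353
G01 X68.712 Y133.344
G01 X80.227 Y136.533
G01 X89.900 Y129.517
G01 X90.446 Y117.581
M5
G0 X199.672 Y201.943
M4 S934
G01 X184.551 Y187.229 F925
G01 X151.102 Y156.048
G01 X110.747 Y117.643
G01 X74.908 Y81.254
G01 X55.007 Y56.122
M5
G0 X280.389 Y202.931
M4 S934
G01 X201.809 Y82.841 F925
G01 X126.240 Y84.635
G01 X245.841 Y62.440
G01 X117.084 Y179.329
M5
G0 X28.266 Y222.626
M4 S934
G01 X8.723 Y54.347 F925
G01 X6.288 Y216.553
M5
G0 X256.003 Y34.481
M4 S289
G01 X239.584 Y50.018 F3027
G01 X202.688 Y64.099
G01 X158.064 Y75.652
G01 X118.462 Y83.606
G01 X96.632 Y86.889
M5
G0 X177.506 Y143.053
M4 S289
G01 X298.726 Y143.053 F3027
G01 X298.726 Y121.019
G01 X177.506 Y121.019
G01 X177.506 Y143.053
M5
G0 X0.000 Y0.000

viewBox `0 0 353.742 248.609` with mm width/height → 1 unit = 1 mm. Flip: y_m = 248.609 − y_svg.

**Shape 1** — `<polygon>` regular polygon, stroke `#ff8800` → engrave (S289, F3027). Machine vertices: (90.446,117.581) → (81.454,109.711) → (69.695,111.835) → (64.024,122.353) → (68.712,133.344) → (80.227,136.533) → (89.900,129.517) → (90.446,117.581). Closed: final G1 returns to the first vertex.

**Shape 2** — `<path>` cubic bezier, stroke `#0000ff` → cut (S934, F925). Control points (SVG): P0=(199.672,46.666), P1=(196.088,52.335), P2=(68.549,165.114), P3=(55.007,192.487); sampled at t=k/5. Machine vertices: (199.672,201.943) → (184.551,187.229) → (151.102,156.048) → (110.747,117.643) → (74.908,81.254) → (55.007,56.122). Open path.

**Shape 3** — `<path>` open polyline, stroke `#0000ff` → cut (S934, F925). Machine vertices: (280.389,202.931) → (201.809,82.841) → (126.240,84.635) → (245.841,62.440) → (117.084,179.329). Open path.

**Shape 4** — `<path>` open polyline, stroke `#0000ff` → cut (S934, F925). Machine vertices: (28.266,222.626) → (8.723,54.347) → (6.288,216.553). Open path.

**Shape 5** — `<path>` cubic bezier, stroke `#ff8800` → engrave (S289, F3027). Control points (SVG): P0=(256.003,214.128), P1=(252.786,187.614), P2=(111.122,162.704), P3=(96.632,161.720); sampled at t=k/5. Machine vertices: (256.003,34.481) → (239.584,50.018) → (202.688,64.099) → (158.064,75.652) → (118.462,83.606) → (96.632,86.889). Open path.

**Shape 6** — `<rect>` rectangle, stroke `#ff8800` → engrave (S289, F3027). Machine vertices: (177.506,143.053) → (298.726,143.053) → (298.726,121.019) → (177.506,121.019) → (177.506,143.053). Closed: final G1 returns to the first vertex.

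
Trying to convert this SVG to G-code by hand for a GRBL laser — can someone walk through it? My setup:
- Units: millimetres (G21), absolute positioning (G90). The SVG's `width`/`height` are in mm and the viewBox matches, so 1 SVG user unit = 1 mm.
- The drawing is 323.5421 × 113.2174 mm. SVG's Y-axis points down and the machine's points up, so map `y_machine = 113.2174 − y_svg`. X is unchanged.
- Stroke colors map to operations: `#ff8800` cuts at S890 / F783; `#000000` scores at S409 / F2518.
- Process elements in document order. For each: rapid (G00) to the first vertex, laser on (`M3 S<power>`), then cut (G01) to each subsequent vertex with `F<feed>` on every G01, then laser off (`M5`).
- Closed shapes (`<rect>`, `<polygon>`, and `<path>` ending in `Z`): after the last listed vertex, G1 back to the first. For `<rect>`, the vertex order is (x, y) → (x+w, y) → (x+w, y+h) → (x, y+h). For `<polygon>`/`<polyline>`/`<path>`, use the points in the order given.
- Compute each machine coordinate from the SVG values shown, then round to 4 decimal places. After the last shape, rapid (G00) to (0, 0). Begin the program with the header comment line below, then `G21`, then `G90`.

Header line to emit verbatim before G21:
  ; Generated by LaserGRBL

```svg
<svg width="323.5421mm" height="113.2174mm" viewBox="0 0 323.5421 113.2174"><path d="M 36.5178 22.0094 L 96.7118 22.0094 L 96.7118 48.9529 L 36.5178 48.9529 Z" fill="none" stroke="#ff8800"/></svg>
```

Since the viewBox matches the mm dimensions, user units are millimetres directly. The only transform is the Y-flip y_m = 113.2174 − y_svg.

Shape 1 is a rectangle drawn with `<path>`. Its stroke #ff8800 means cut at S890, F783. After flipping Y the toolpath is (36.5178,91.2080) → (96.7118,91.2080) → (96.7118,64.2645) → (36.5178,64.2645) → (36.5178,91.2080), returning to the start.

; Generated by LaserGRBL
G21
G90
G00 X36.5178 Y91.2080
M3 S890
G01 X96.7118 Y91.2080 F783
G01 X96.7118 Y64.2645 F783
G01 X36.5178 Y64.2645 F783
G01 X36.5178 Y91.2080 F783
M5
G00 X0.0000 Y0.0000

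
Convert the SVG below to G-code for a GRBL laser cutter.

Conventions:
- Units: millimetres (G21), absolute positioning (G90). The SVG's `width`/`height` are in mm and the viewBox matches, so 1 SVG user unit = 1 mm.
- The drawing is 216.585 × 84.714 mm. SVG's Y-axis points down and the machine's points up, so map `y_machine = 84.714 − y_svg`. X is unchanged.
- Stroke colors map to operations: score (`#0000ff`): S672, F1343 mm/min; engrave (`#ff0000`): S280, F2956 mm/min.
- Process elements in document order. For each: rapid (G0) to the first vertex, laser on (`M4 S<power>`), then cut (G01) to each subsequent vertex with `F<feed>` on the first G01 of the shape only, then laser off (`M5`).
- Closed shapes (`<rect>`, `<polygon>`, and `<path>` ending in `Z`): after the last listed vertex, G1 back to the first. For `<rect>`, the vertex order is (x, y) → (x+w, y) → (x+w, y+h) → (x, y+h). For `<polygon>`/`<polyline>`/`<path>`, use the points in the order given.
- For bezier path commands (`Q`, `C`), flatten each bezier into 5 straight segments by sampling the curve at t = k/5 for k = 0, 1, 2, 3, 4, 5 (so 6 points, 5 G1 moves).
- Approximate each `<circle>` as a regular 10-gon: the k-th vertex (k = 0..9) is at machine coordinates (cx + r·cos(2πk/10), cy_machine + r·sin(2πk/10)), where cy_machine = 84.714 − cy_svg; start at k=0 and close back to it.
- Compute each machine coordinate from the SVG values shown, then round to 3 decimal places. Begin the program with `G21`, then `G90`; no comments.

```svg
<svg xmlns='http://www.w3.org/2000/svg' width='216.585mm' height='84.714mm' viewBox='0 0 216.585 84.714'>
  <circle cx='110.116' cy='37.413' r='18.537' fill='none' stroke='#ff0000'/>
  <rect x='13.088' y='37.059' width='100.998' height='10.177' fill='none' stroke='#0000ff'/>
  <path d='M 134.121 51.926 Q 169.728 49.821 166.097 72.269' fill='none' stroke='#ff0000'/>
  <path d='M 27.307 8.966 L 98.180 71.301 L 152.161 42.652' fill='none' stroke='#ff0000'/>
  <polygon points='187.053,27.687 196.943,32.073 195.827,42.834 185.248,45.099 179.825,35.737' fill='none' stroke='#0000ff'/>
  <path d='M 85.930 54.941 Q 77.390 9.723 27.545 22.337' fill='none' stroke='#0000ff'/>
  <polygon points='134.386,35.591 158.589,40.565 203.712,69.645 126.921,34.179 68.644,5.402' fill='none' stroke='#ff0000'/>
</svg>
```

G21
G90
G0 X128.653 Y47.301
M4 S280
G01 X125.113 Y58.197 F2956
G01 X115.844 Y64.931
G01 X104.388 Y64.931
G01 X95.119 Y58.197
G01 X91.579 Y47.301
G01 X95.119 Y36.405
G01 X104.388 Y29.671
G01 X115.844 Y29.671
G01 X125.113 Y36.405
G01 X128.653 Y47.301
M5
G0 X13.088 Y47.655
M4 S672
G01 X114.086 Y47.655 F1343
G01 X114.086 Y37.478
G01 X13.088 Y37.478
G01 X13.088 Y47.655
M5
G0 X134.121 Y32.788
M4 S280
G01 X146.794 Y32.648 F2956
G01 X156.329 Y30.544
G01 X162.724 Y26.475
G01 X165.980 Y20.442
G01 X166.097 Y12.445
M5
G0 X27.307 Y75.748
M4 S280
G01 X98.180 Y13.413 F2956
G01 X152.161 Y42.062
M5
G0 X187.053 Y57.027
M4 S672
G01 X196.943 Y52.641 F1343
G01 X195.827 Y41.880
G01 X185.248 Y39.615
G01 X179.825 Y48.977
G01 X187.053 Y57.027
M5
G0 X85.930 Y29.773
M4 S672
G01 X80.862 Y45.547 F1343
G01 X72.489 Y56.694
G01 X60.812 Y63.215
G01 X45.831 Y65.109
G01 X27.545 Y62.377
M5
G0 X134.386 Y49.123
M4 S280
G01 X158.589 Y44.149 F2956
G01 X203.712 Y15.069
G01 X126.921 Y50.535
G01 X68.644 Y79.312
G01 X134.386 Y49.123
M5

Since the viewBox matches the mm dimensions, user units are millimetres directly. The only transform is the Y-flip y_m = 84.714 − y_svg.

Shape 1 is a circle drawn with `<circle>`. Its stroke #ff0000 means engrave at S280, F2956. After flipping Y the toolpath is (128.653,47.301) → (125.113,58.197) → (115.844,64.931) → (104.388,64.931) → (95.119,58.197) → (91.579,47.301) → (95.119,36.405) → (104.388,29.671) → (115.844,29.671) → (125.113,36.405) → (128.653,47.301), returning to the start.

Shape 2 is a rectangle drawn with `<rect>`. Its stroke #0000ff means score at S672, F1343. After flipping Y the toolpath is (13.088,47.655) → (114.086,47.655) → (114.086,37.478) → (13.088,37.478) → (13.088,47.655), returning to the start.

Shape 3 is a quadratic bezier drawn with `<path>`. Its stroke #ff0000 means engrave at S280, F2956. After flipping Y the toolpath is (134.121,32.788) → (146.794,32.648) → (156.329,30.544) → (162.724,26.475) → (165.980,20.442) → (166.097,12.445).

Shape 4 is a open polyline drawn with `<path>`. Its stroke #ff0000 means engrave at S280, F2956. After flipping Y the toolpath is (27.307,75.748) → (98.180,13.413) → (152.161,42.062).

Shape 5 is a regular polygon drawn with `<polygon>`. Its stroke #0000ff means score at S672, F1343. After flipping Y the toolpath is (187.053,57.027) → (196.943,52.641) → (195.827,41.880) → (185.248,39.615) → (179.825,48.977) → (187.053,57.027), returning to the start.

Shape 6 is a quadratic bezier drawn with `<path>`. Its stroke #0000ff means score at S672, F1343. After flipping Y the toolpath is (85.930,29.773) → (80.862,45.547) → (72.489,56.694) → (60.812,63.215) → (45.831,65.109) → (27.545,62.377).

Shape 7 is a closed polygon drawn with `<polygon>`. Its stroke #ff0000 means engrave at S280, F2956. After flipping Y the toolpath is (134.386,49.123) → (158.589,44.149) → (203.712,15.069) → (126.921,50.535) → (68.644,79.312) → (134.386,49.123), returning to the start.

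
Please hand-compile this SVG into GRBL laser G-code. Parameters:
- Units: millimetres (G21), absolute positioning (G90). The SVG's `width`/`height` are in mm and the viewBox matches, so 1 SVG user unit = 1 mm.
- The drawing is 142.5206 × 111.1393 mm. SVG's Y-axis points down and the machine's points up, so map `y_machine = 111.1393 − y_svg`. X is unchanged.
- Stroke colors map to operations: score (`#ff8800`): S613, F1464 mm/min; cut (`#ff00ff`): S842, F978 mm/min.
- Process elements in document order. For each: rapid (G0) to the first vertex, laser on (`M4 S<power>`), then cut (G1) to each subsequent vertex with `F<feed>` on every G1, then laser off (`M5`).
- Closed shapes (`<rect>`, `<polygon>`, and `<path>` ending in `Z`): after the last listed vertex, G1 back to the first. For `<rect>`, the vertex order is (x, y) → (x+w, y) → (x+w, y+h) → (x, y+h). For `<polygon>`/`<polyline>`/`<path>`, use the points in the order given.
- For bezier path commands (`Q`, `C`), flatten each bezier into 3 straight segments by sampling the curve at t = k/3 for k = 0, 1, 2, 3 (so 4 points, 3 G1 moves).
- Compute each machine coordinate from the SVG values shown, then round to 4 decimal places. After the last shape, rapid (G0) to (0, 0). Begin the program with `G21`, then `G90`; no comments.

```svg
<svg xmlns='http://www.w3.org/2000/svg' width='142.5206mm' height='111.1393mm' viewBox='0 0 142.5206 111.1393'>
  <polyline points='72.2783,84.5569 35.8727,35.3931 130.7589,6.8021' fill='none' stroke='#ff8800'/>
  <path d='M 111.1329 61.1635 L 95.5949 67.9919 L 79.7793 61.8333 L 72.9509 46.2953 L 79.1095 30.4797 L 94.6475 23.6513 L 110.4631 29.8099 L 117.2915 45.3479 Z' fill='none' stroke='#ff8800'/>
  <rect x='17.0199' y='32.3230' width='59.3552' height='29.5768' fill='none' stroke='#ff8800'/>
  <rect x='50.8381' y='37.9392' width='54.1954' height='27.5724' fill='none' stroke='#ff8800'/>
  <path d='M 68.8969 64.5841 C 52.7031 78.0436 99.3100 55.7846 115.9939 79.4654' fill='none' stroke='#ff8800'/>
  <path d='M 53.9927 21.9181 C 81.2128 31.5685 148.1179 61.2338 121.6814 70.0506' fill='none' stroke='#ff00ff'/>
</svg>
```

viewBox `0 0 142.5206 111.1393` with mm width/height → 1 unit = 1 mm. Flip: y_m = 111.1393 − y_svg.

**Shape 1** — `<polyline>` open polyline, stroke `#ff8800` → score (S613, F1464). Machine vertices: (72.2783,26.5824) → (35.8727,75.7462) → (130.7589,104.3372). Open path.

**Shape 2** — `<path>` regular polygon, stroke `#ff8800` → score (S613, F1464). Machine vertices: (111.1329,49.9758) → (95.5949,43.1474) → (79.7793,49.3060) → (72.9509,64.8440) → (79.1095,80.6596) → (94.6475,87.4880) → (110.4631,81.3294) → (117.2915,65.7914) → (111.1329,49.9758). Closed: final G1 returns to the first vertex.

**Shape 3** — `<rect>` rectangle, stroke `#ff8800` → score (S613, F1464). Machine vertices: (17.0199,78.8163) → (76.3751,78.8163) → (76.3751,49.2395) → (17.0199,49.2395) → (17.0199,78.8163). Closed: final G1 returns to the first vertex.

**Shape 4** — `<rect>` rectangle, stroke `#ff8800` → score (S613, F1464). Machine vertices: (50.8381,73.2001) → (105.0335,73.2001) → (105.0335,45.6277) → (50.8381,45.6277) → (50.8381,73.2001). Closed: final G1 returns to the first vertex.

**Shape 5** — `<path>` cubic bezier, stroke `#ff8800` → score (S613, F1464). Control points (SVG): P0=(68.8969,64.5841), P1=(52.7031,78.0436), P2=(99.3100,55.7846), P3=(115.9939,79.4654); sampled at t=k/3. Machine vertices: (68.8969,46.5552) → (70.2025,41.9775) → (92.7699,43.0658) → (115.9939,31.6739). Open path.

**Shape 6** — `<path>` cubic bezier, stroke `#ff00ff` → cut (S842, F978). Control points (SVG): P0=(53.9927,21.9181), P1=(81.2128,31.5685), P2=(148.1179,61.2338), P3=(121.6814,70.0506); sampled at t=k/3. Machine vertices: (53.9927,89.2212) → (89.5142,74.4126) → (121.9309,55.3415) → (121.6814,41.0887). Open path.

G21
G90
G0 X72.2783 Y26.5824
M4 S613
G1 X35.8727 Y75.7462 F1464
G1 X130.7589 Y104.3372 F1464
M5
G0 X111.1329 Y49.9758
M4 S613
G1 X95.5949 Y43.1474 F1464
G1 X79.7793 Y49.3060 F1464
G1 X72.9509 Y64.8440 F1464
G1 X79.1095 Y80.6596 F1464
G1 X94.6475 Y87.4880 F1464
G1 X110.4631 Y81.3294 F1464
G1 X117.2915 Y65.7914 F1464
G1 X111.1329 Y49.9758 F1464
M5
G0 X17.0199 Y78.8163
M4 S613
G1 X76.3751 Y78.8163 F1464
G1 X76.3751 Y49.2395 F1464
G1 X17.0199 Y49.2395 F1464
G1 X17.0199 Y78.8163 F1464
M5
G0 X50.8381 Y73.2001
M4 S613
G1 X105.0335 Y73.2001 F1464
G1 X105.0335 Y45.6277 F1464
G1 X50.8381 Y45.6277 F1464
G1 X50.8381 Y73.2001 F1464
M5
G0 X68.8969 Y46.5552
M4 S613
G1 X70.2025 Y41.9775 F1464
G1 X92.7699 Y43.0658 F1464
G1 X115.9939 Y31.6739 F1464
M5
G0 X53.9927 Y89.2212
M4 S842
G1 X89.5142 Y74.4126 F978
G1 X121.9309 Y55.3415 F978
G1 X121.6814 Y41.0887 F978
M5
G0 X0.0000 Y0.0000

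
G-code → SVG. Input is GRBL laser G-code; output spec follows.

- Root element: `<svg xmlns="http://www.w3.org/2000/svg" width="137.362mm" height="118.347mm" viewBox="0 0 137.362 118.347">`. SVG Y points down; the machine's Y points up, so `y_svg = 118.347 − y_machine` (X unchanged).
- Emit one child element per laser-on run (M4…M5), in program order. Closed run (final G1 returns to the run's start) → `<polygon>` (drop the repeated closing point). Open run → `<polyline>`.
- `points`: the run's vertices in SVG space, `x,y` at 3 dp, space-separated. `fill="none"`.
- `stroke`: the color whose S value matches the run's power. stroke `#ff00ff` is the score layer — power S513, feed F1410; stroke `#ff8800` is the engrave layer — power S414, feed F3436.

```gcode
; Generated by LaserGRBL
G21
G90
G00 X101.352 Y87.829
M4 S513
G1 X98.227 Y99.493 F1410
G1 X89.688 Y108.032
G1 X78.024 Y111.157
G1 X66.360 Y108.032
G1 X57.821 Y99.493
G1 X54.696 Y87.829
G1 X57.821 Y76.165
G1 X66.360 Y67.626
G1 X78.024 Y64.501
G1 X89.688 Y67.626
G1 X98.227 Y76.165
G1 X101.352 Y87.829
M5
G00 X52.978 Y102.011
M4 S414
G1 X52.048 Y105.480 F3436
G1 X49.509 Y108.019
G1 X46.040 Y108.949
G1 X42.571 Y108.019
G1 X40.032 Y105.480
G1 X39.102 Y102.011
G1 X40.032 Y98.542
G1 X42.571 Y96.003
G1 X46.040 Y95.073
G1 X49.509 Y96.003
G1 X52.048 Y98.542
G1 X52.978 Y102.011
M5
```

Each laser-on run becomes one SVG element. Flip Y back into SVG space with y_svg = 118.347 − y_machine.

Run 1: power S513 maps to stroke `#ff00ff` (score). The run returns to its start, so emit a `<polygon>` with points (Y-flipped): 101.352,30.518 98.227,18.854 89.688,10.315 78.024,7.190 66.360,10.315 57.821,18.854 54.696,30.518 57.821,42.182 66.360,50.721 78.024,53.846 89.688,50.721 98.227,42.182.

Run 2: S414 ⇒ engrave layer `#ff8800`. The run returns to its start, so emit a `<polygon>` with points (Y-flipped): 52.978,16.336 52.048,12.867 49.509,10.328 46.040,9.398 42.571,10.328 40.032,12.867 39.102,16.336 40.032,19.805 42.571,22.344 46.040,23.274 49.509,22.344 52.048,19.805.

<svg xmlns="http://www.w3.org/2000/svg" width="137.362mm" height="118.347mm" viewBox="0 0 137.362 118.347">
  <polygon points="101.352,30.518 98.227,18.854 89.688,10.315 78.024,7.190 66.360,10.315 57.821,18.854 54.696,30.518 57.821,42.182 66.360,50.721 78.024,53.846 89.688,50.721 98.227,42.182" fill="none" stroke="#ff00ff"/>
  <polygon points="52.978,16.336 52.048,12.867 49.509,10.328 46.040,9.398 42.571,10.328 40.032,12.867 39.102,16.336 40.032,19.805 42.571,22.344 46.040,23.274 49.509,22.344 52.048,19.805" fill="none" stroke="#ff8800"/>
</svg>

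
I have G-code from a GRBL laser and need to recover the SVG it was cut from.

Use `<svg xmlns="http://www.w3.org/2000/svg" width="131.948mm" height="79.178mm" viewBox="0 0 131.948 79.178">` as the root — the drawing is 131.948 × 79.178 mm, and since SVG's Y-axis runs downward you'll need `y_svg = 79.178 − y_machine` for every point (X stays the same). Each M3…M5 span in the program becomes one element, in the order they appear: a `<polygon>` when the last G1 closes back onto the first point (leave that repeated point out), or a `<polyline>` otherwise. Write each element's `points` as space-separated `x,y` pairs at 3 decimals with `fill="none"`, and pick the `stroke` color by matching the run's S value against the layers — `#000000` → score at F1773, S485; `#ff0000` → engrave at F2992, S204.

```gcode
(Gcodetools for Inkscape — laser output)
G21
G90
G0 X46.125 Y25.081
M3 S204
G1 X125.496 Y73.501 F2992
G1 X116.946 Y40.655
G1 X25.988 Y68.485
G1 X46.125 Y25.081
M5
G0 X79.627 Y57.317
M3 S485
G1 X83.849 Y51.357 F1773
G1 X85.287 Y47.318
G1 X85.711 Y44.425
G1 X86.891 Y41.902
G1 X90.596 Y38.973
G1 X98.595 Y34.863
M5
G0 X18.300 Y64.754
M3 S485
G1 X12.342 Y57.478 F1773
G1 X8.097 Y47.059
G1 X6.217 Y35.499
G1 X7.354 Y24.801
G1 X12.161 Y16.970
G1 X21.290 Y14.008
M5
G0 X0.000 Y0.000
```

Each laser-on run becomes one SVG element. Flip Y back into SVG space with y_svg = 79.178 − y_machine.

Run 1: power S204 maps to stroke `#ff0000` (engrave). The run returns to its start, so emit a `<polygon>` with points (Y-flipped): 46.125,54.097 125.496,5.677 116.946,38.523 25.988,10.693.

Run 2: power S485 maps to stroke `#000000` (score). The run is open, so emit a `<polyline>` with points (Y-flipped): 79.627,21.861 83.849,27.821 85.287,31.860 85.711,34.753 86.891,37.276 90.596,40.205 98.595,44.315.

Run 3: the run's S485 means `#000000` (score). The run is open, so emit a `<polyline>` with points (Y-flipped): 18.300,14.424 12.342,21.700 8.097,32.119 6.217,43.679 7.354,54.377 12.161,62.208 21.290,65.170.

<svg xmlns="http://www.w3.org/2000/svg" width="131.948mm" height="79.178mm" viewBox="0 0 131.948 79.178">
  <polygon points="46.125,54.097 125.496,5.677 116.946,38.523 25.988,10.693" fill="none" stroke="#ff0000"/>
  <polyline points="79.627,21.861 83.849,27.821 85.287,31.860 85.711,34.753 86.891,37.276 90.596,40.205 98.595,44.315" fill="none" stroke="#000000"/>
  <polyline points="18.300,14.424 12.342,21.700 8.097,32.119 6.217,43.679 7.354,54.377 12.161,62.208 21.290,65.170" fill="none" stroke="#000000"/>
</svg>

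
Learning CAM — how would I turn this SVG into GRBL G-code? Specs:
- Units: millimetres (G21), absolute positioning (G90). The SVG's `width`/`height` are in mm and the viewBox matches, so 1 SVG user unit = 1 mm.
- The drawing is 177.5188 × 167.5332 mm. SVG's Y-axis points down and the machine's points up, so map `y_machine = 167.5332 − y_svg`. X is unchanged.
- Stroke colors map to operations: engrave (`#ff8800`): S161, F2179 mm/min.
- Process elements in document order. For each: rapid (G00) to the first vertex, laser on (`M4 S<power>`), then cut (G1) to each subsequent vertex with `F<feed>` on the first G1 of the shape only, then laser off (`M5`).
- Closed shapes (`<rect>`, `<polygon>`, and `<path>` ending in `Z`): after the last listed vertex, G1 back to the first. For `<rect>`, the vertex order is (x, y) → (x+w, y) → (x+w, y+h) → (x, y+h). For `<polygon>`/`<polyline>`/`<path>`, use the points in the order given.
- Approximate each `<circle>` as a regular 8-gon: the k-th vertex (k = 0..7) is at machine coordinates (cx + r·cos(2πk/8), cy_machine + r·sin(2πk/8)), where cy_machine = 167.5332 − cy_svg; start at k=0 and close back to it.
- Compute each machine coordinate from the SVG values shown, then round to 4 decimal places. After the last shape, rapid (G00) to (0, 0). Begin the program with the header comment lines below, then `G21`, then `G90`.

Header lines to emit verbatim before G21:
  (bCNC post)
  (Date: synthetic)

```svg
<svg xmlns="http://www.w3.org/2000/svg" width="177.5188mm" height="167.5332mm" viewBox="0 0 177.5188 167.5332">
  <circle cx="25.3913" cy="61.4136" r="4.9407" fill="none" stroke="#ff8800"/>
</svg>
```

(bCNC post)
(Date: synthetic)
G21
G90
G00 X30.3320 Y106.1196
M4 S161
G1 X28.8849 Y109.6132 F2179
G1 X25.3913 Y111.0603
G1 X21.8977 Y109.6132
G1 X20.4506 Y106.1196
G1 X21.8977 Y102.6260
G1 X25.3913 Y101.1789
G1 X28.8849 Y102.6260
G1 X30.3320 Y106.1196
M5
G00 X0.0000 Y0.0000

1 u = 1 mm; y_m = 167.5332 − y.

[1] `<circle>` circle, #ff8800→engrave S161 F2179: (30.3320,106.1196) → (28.8849,109.6132) → (25.3913,111.0603) → (21.8977,109.6132) → (20.4506,106.1196) → (21.8977,102.6260) → (25.3913,101.1789) → (28.8849,102.6260) → (30.3320,106.1196) (closed)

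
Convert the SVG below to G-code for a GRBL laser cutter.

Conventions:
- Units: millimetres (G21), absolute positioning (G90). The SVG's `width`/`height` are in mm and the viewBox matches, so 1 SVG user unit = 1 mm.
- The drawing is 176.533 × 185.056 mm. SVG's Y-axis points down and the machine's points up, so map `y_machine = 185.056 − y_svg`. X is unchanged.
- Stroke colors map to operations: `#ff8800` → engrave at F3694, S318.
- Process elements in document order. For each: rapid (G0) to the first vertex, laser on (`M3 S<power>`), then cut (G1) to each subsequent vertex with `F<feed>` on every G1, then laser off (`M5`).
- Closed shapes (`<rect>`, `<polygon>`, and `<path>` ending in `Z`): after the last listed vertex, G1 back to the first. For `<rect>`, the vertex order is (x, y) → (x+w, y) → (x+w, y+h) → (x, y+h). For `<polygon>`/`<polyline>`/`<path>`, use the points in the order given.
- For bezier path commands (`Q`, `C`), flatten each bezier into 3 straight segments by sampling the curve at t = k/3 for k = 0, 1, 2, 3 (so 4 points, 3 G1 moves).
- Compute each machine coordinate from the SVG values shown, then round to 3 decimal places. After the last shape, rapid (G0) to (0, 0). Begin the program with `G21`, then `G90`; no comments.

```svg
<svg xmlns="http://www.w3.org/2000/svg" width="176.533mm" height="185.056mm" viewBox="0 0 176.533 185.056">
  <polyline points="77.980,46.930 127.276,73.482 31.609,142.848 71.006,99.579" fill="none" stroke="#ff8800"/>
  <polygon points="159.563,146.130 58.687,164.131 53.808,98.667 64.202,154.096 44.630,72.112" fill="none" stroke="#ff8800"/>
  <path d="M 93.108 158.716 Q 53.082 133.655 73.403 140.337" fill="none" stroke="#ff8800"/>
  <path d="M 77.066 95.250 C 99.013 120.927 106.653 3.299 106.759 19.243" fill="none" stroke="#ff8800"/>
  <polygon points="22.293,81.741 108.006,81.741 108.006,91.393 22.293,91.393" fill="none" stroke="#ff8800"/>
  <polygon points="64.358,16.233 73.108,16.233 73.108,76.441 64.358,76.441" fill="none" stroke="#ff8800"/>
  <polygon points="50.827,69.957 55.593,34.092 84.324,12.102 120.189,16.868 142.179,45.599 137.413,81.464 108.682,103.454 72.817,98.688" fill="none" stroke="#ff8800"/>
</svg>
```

G21
G90
G0 X77.980 Y138.126
M3 S318
G1 X127.276 Y111.574 F3694
G1 X31.609 Y42.208 F3694
G1 X71.006 Y85.477 F3694
M5
G0 X159.563 Y38.926
M3 S318
G1 X58.687 Y20.925 F3694
G1 X53.808 Y86.389 F3694
G1 X64.202 Y30.960 F3694
G1 X44.630 Y112.944 F3694
G1 X159.563 Y38.926 F3694
M5
G0 X93.108 Y26.340
M3 S318
G1 X73.129 Y39.520 F3694
G1 X66.561 Y45.647 F3694
G1 X73.403 Y44.719 F3694
M5
G0 X77.066 Y89.806
M3 S318
G1 X94.495 Y101.643 F3694
G1 X103.891 Y147.488 F3694
G1 X106.759 Y165.813 F3694
M5
G0 X22.293 Y103.315
M3 S318
G1 X108.006 Y103.315 F3694
G1 X108.006 Y93.663 F3694
G1 X22.293 Y93.663 F3694
G1 X22.293 Y103.315 F3694
M5
G0 X64.358 Y168.823
M3 S318
G1 X73.108 Y168.823 F3694
G1 X73.108 Y108.615 F3694
G1 X64.358 Y108.615 F3694
G1 X64.358 Y168.823 F3694
M5
G0 X50.827 Y115.099
M3 S318
G1 X55.593 Y150.964 F3694
G1 X84.324 Y172.954 F3694
G1 X120.189 Y168.188 F3694
G1 X142.179 Y139.457 F3694
G1 X137.413 Y103.592 F3694
G1 X108.682 Y81.602 F3694
G1 X72.817 Y86.368 F3694
G1 X50.827 Y115.099 F3694
M5
G0 X0.000 Y0.000

1 u = 1 mm; y_m = 185.056 − y.

[1] `<polyline>` open polyline, #ff8800→engrave S318 F3694: (77.980,138.126) → (127.276,111.574) → (31.609,42.208) → (71.006,85.477)

[2] `<polygon>` closed polygon, #ff8800→engrave S318 F3694: (159.563,38.926) → (58.687,20.925) → (53.808,86.389) → (64.202,30.960) → (44.630,112.944) → (159.563,38.926) (closed)

[3] `<path>` quadratic bezier, #ff8800→engrave S318 F3694: (93.108,26.340) → (73.129,39.520) → (66.561,45.647) → (73.403,44.719)

[4] `<path>` cubic bezier, #ff8800→engrave S318 F3694: (77.066,89.806) → (94.495,101.643) → (103.891,147.488) → (106.759,165.813)

[5] `<polygon>` rectangle, #ff8800→engrave S318 F3694: (22.293,103.315) → (108.006,103.315) → (108.006,93.663) → (22.293,93.663) → (22.293,103.315) (closed)

[6] `<polygon>` rectangle, #ff8800→engrave S318 F3694: (64.358,168.823) → (73.108,168.823) → (73.108,108.615) → (64.358,108.615) → (64.358,168.823) (closed)

[7] `<polygon>` regular polygon, #ff8800→engrave S318 F3694: (50.827,115.099) → (55.593,150.964) → (84.324,172.954) → (120.189,168.188) → (142.179,139.457) → (137.413,103.592) → (108.682,81.602) → (72.817,86.368) → (50.827,115.099) (closed)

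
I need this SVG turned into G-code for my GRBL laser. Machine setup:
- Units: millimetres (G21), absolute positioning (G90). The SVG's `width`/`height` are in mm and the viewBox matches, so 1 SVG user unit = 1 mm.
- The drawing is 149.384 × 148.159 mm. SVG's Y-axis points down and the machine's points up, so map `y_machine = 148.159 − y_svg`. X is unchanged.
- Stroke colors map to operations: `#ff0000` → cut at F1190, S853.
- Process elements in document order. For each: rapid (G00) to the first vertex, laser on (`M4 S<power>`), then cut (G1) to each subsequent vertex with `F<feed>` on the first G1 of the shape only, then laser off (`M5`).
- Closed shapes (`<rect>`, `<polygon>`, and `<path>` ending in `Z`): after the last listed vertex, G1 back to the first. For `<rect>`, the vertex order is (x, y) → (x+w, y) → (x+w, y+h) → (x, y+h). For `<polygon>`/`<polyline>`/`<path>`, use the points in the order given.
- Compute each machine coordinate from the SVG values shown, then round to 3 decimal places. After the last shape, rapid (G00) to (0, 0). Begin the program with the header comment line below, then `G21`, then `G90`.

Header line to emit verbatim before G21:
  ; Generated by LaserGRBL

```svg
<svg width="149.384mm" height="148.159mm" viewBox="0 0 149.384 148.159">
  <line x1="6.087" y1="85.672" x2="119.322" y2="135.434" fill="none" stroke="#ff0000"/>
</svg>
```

1 u = 1 mm; y_m = 148.159 − y.

[1] `<line>` line segment, #ff0000→cut S853 F1190: (6.087,62.487) → (119.322,12.725)

; Generated by LaserGRBL
G21
G90
G00 X6.087 Y62.487
M4 S853
G1 X119.322 Y12.725 F1190
M5
G00 X0.000 Y0.000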